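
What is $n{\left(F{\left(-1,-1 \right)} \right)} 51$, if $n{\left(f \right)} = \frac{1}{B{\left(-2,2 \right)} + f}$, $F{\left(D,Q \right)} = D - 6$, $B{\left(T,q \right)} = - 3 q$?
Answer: $- \frac{51}{13} \approx -3.9231$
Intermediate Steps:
$F{\left(D,Q \right)} = -6 + D$ ($F{\left(D,Q \right)} = D - 6 = -6 + D$)
$n{\left(f \right)} = \frac{1}{-6 + f}$ ($n{\left(f \right)} = \frac{1}{\left(-3\right) 2 + f} = \frac{1}{-6 + f}$)
$n{\left(F{\left(-1,-1 \right)} \right)} 51 = \frac{1}{-6 - 7} \cdot 51 = \frac{1}{-13} \cdot 51 = \left(- \frac{1}{13}\right) 51 = - \frac{51}{13}$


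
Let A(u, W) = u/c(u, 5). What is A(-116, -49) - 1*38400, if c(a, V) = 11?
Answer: -422516/11 ≈ -38411.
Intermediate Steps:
A(u, W) = u/11
A(-116, -49) - 1*38400 = (1/11)*(-116) - 1*38400 = -116/11 - 38400 = -422516/11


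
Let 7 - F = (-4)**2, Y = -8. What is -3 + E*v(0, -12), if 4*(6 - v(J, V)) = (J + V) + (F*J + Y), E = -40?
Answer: -443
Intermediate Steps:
F = -9 (F = 7 - 1*(-4)**2 = 7 - 1*16 = 7 - 16 = -9)
v(J, V) = 8 + 2*J - V/4 (v(J, V) = 6 - ((J + V) + (-9*J - 8))/4 = 6 - ((J + V) + (-8 - 9*J))/4 = 6 - (-8 + V - 8*J)/4 = 6 + (2 + 2*J - V/4) = 8 + 2*J - V/4)
-3 + E*v(0, -12) = -3 - 40*(8 + 2*0 - 1/4*(-12)) = -3 - 40*(8 + 0 + 3) = -3 - 40*11 = -3 - 440 = -443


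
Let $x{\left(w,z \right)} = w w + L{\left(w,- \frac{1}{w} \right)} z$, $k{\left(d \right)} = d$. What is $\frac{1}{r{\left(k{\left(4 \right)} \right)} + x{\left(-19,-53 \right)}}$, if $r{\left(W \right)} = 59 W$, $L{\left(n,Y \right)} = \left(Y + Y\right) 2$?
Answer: $\frac{19}{11131} \approx 0.0017069$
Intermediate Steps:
$L{\left(n,Y \right)} = 4 Y$ ($L{\left(n,Y \right)} = 2 Y 2 = 4 Y$)
$x{\left(w,z \right)} = w^{2} - \frac{4 z}{w}$ ($x{\left(w,z \right)} = w w + 4 \left(- \frac{1}{w}\right) z = w^{2} + - \frac{4}{w} z = w^{2} - \frac{4 z}{w}$)
$\frac{1}{r{\left(k{\left(4 \right)} \right)} + x{\left(-19,-53 \right)}} = \frac{1}{59 \cdot 4 + \frac{\left(-19\right)^{3} - -212}{-19}} = \frac{1}{236 - \frac{-6859 + 212}{19}} = \frac{1}{236 - - \frac{6647}{19}} = \frac{1}{236 + \frac{6647}{19}} = \frac{1}{\frac{11131}{19}} = \frac{19}{11131}$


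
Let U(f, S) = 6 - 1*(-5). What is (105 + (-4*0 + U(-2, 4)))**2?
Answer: 13456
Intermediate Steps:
U(f, S) = 11 (U(f, S) = 6 + 5 = 11)
(105 + (-4*0 + U(-2, 4)))**2 = (105 + (-4*0 + 11))**2 = (105 + (0 + 11))**2 = (105 + 11)**2 = 116**2 = 13456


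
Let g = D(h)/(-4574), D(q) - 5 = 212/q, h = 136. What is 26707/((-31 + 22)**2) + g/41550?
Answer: 57524116490179/174465624600 ≈ 329.72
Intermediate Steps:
D(q) = 5 + 212/q
g = -223/155516 (g = (5 + 212/136)/(-4574) = (5 + 212*(1/136))*(-1/4574) = (5 + 53/34)*(-1/4574) = (223/34)*(-1/4574) = -223/155516 ≈ -0.0014339)
26707/((-31 + 22)**2) + g/41550 = 26707/((-31 + 22)**2) - 223/155516/41550 = 26707/((-9)**2) - 223/155516*1/41550 = 26707/81 - 223/6461689800 = 57524116490179/174465624600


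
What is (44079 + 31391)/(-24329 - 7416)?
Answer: -15094/6349 ≈ -2.3774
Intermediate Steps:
(44079 + 31391)/(-24329 - 7416) = 75470/(-31745) = 75470*(-1/31745) = -15094/6349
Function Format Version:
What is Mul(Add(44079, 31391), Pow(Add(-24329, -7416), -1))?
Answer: Rational(-15094, 6349) ≈ -2.3774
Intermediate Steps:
Mul(Add(44079, 31391), Pow(Add(-24329, -7416), -1)) = Mul(75470, Pow(-31745, -1)) = Mul(75470, Rational(-1, 31745)) = Rational(-15094, 6349)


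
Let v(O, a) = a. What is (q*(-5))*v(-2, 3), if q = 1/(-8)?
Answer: 15/8 ≈ 1.8750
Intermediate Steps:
q = -1/8 ≈ -0.12500
(q*(-5))*v(-2, 3) = -1/8*(-5)*3 = (5/8)*3 = 15/8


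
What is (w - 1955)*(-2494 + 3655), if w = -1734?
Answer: -4282929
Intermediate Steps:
(w - 1955)*(-2494 + 3655) = (-1734 - 1955)*(-2494 + 3655) = -3689*1161 = -4282929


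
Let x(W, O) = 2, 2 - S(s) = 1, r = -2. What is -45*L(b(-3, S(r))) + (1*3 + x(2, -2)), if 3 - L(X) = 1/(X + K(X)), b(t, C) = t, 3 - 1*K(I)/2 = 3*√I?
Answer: -1675/13 + 30*I*√3/13 ≈ -128.85 + 3.997*I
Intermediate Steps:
K(I) = 6 - 6*√I
S(s) = 1 (S(s) = 2 - 1*1 = 2 - 1 = 1)
L(X) = 3 - 1/(6 + X - 6*√X) (L(X) = 3 - 1/(X + (6 - 6*√X)) = 3 - 1/(6 + X - 6*√X))
-45*L(b(-3, S(r))) + (1*3 + x(2, -2)) = -45*(17 - 18*I*√3 + 3*(-3))/(6 - 3 - 6*I*√3) + (1*3 + 2) = -45*(17 - 18*I*√3 - 9)/(6 - 3 - 6*I*√3) + (3 + 2) = -45*(17 - 18*I*√3 - 9)/(6 - 3 - 6*I*√3) + 5 = -45*(8 - 18*I*√3)/(3 - 6*I*√3) + 5 = 5 - 45*(8 - 18*I*√3)/(3 - 6*I*√3)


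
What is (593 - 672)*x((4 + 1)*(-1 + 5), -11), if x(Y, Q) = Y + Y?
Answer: -3160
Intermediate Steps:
x(Y, Q) = 2*Y
(593 - 672)*x((4 + 1)*(-1 + 5), -11) = (593 - 672)*(2*((4 + 1)*(-1 + 5))) = -158*5*4 = -158*20 = -79*40 = -3160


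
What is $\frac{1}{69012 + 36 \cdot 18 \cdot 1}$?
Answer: $\frac{1}{69660} \approx 1.4355 \cdot 10^{-5}$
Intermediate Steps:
$\frac{1}{69012 + 36 \cdot 18 \cdot 1} = \frac{1}{69012 + 648 \cdot 1} = \frac{1}{69012 + 648} = \frac{1}{69660}$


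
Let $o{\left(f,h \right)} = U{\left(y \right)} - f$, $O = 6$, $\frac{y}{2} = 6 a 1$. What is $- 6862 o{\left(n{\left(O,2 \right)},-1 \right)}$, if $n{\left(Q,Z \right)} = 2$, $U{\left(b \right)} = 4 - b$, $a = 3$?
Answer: $233308$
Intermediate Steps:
$y = 36$ ($y = 2 \cdot 6 \cdot 3 \cdot 1 = 2 \cdot 18 \cdot 1 = 2 \cdot 18 = 36$)
$o{\left(f,h \right)} = -32 - f$ ($o{\left(f,h \right)} = \left(4 - 36\right) - f = -32 - f$)
$- 6862 o{\left(n{\left(O,2 \right)},-1 \right)} = - 6862 \left(-32 - 2\right) = \left(-6862\right) \left(-34\right) = 233308$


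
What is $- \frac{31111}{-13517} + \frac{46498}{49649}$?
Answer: $\frac{2173143505}{671105533} \approx 3.2382$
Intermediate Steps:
$- \frac{31111}{-13517} + \frac{46498}{49649} = \left(-31111\right) \left(- \frac{1}{13517}\right) + 46498 \cdot \frac{1}{49649} = \frac{31111}{13517} + \frac{46498}{49649} = \frac{2173143505}{671105533}$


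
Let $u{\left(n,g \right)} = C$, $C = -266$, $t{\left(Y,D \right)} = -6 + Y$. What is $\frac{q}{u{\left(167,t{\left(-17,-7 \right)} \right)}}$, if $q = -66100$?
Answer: $\frac{33050}{133} \approx 248.5$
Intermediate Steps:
$u{\left(n,g \right)} = -266$
$\frac{q}{u{\left(167,t{\left(-17,-7 \right)} \right)}} = - \frac{66100}{-266} = \left(-66100\right) \left(- \frac{1}{266}\right) = \frac{33050}{133}$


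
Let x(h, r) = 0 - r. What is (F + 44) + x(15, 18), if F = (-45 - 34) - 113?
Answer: -166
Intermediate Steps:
x(h, r) = -r
F = -192 (F = -79 - 113 = -192)
(F + 44) + x(15, 18) = (-192 + 44) - 1*18 = -148 - 18 = -166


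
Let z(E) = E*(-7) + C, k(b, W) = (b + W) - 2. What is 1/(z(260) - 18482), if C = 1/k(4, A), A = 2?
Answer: -4/81207 ≈ -4.9257e-5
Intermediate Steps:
k(b, W) = -2 + W + b (k(b, W) = (W + b) - 2 = -2 + W + b)
C = 1/4 (C = 1/(-2 + 2 + 4) = 1/4 ≈ 0.25000)
z(E) = 1/4 - 7*E (z(E) = E*(-7) + 1/4 = -7*E + 1/4 = 1/4 - 7*E)
1/(z(260) - 18482) = 1/((1/4 - 7*260) - 18482) = 1/((1/4 - 1820) - 18482) = 1/(-7279/4 - 18482) = 1/(-81207/4) = -4/81207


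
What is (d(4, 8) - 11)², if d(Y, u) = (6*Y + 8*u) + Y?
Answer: 6561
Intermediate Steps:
d(Y, u) = 7*Y + 8*u
(d(4, 8) - 11)² = ((7*4 + 8*8) - 11)² = ((28 + 64) - 11)² = (92 - 11)² = 81² = 6561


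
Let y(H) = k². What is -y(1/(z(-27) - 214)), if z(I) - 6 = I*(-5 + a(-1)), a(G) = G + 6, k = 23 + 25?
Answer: -2304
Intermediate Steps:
k = 48
a(G) = 6 + G
z(I) = 6 (z(I) = 6 + I*(-5 + (6 - 1)) = 6 + I*(-5 + 5) = 6 + I*0 = 6 + 0 = 6)
y(H) = 2304 (y(H) = 48² = 2304)
-y(1/(z(-27) - 214)) = -1*2304 = -2304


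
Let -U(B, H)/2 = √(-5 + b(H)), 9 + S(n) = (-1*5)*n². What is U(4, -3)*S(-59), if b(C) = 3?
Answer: 34828*I*√2 ≈ 49254.0*I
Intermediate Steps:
S(n) = -9 - 5*n² (S(n) = -9 + (-1*5)*n² = -9 - 5*n²)
U(B, H) = -2*I*√2 (U(B, H) = -2*√(-5 + 3) = -2*I*√2)
U(4, -3)*S(-59) = (-2*I*√2)*(-9 - 5*(-59)²) = (-2*I*√2)*(-9 - 5*3481) = (-2*I*√2)*(-9 - 17405) = -2*I*√2*(-17414) = 34828*I*√2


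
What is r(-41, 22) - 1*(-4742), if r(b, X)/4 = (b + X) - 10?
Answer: 4626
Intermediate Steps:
r(b, X) = -40 + 4*X + 4*b (r(b, X) = 4*((b + X) - 10) = 4*((X + b) - 10) = 4*(-10 + X + b) = -40 + 4*X + 4*b)
r(-41, 22) - 1*(-4742) = (-40 + 4*22 + 4*(-41)) - 1*(-4742) = (-40 + 88 - 164) + 4742 = -116 + 4742 = 4626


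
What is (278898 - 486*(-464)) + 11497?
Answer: 515899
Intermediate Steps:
(278898 - 486*(-464)) + 11497 = (278898 + 225504) + 11497 = 504402 + 11497 = 515899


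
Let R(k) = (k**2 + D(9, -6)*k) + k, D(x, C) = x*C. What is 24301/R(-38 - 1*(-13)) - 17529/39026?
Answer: 1352351/112575 ≈ 12.013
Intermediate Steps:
D(x, C) = C*x
R(k) = k**2 - 53*k (R(k) = (k**2 + (-6*9)*k) + k = (k**2 - 54*k) + k = k**2 - 53*k)
24301/R(-38 - 1*(-13)) - 17529/39026 = 24301/(((-38 - 1*(-13))*(-53 + (-38 - 1*(-13))))) - 17529/39026 = 24301/(((-38 + 13)*(-53 + (-38 + 13)))) - 17529*1/39026 = 24301/((-25*(-53 - 25))) - 17529/39026 = 24301/((-25*(-78))) - 17529/39026 = 24301/1950 - 17529/39026 = 1352351/112575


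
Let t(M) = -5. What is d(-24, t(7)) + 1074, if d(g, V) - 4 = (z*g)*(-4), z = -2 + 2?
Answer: 1078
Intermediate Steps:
z = 0
d(g, V) = 4 (d(g, V) = 4 + (0*g)*(-4) = 4 + 0*(-4) = 4 + 0 = 4)
d(-24, t(7)) + 1074 = 4 + 1074 = 1078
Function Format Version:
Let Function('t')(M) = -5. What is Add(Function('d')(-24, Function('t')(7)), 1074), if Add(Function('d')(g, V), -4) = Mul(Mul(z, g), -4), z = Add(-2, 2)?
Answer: 1078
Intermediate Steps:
z = 0
Function('d')(g, V) = 4 (Function('d')(g, V) = Add(4, Mul(Mul(0, g), -4)) = Add(4, Mul(0, -4)) = Add(4, 0) = 4)
Add(Function('d')(-24, Function('t')(7)), 1074) = Add(4, 1074) = 1078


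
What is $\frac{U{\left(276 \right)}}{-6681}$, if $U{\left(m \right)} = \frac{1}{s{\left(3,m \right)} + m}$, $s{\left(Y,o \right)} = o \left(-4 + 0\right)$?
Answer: $\frac{1}{5531868} \approx 1.8077 \cdot 10^{-7}$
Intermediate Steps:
$s{\left(Y,o \right)} = - 4 o$ ($s{\left(Y,o \right)} = o \left(-4\right) = - 4 o$)
$U{\left(m \right)} = - \frac{1}{3 m}$ ($U{\left(m \right)} = \frac{1}{- 4 m + m} = \frac{1}{\left(-3\right) m} = - \frac{1}{3 m}$)
$\frac{U{\left(276 \right)}}{-6681} = \frac{\left(- \frac{1}{3}\right) \frac{1}{276}}{-6681} = \left(- \frac{1}{3}\right) \frac{1}{276} \left(- \frac{1}{6681}\right) = \left(- \frac{1}{828}\right) \left(- \frac{1}{6681}\right) = \frac{1}{5531868}$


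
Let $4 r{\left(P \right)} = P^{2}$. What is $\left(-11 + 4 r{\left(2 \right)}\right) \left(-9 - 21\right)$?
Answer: $210$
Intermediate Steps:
$r{\left(P \right)} = \frac{P^{2}}{4}$
$\left(-11 + 4 r{\left(2 \right)}\right) \left(-9 - 21\right) = \left(-11 + 4 \frac{2^{2}}{4}\right) \left(-9 - 21\right) = \left(-11 + 4 \cdot \frac{1}{4} \cdot 4\right) \left(-30\right) = \left(-11 + 4 \cdot 1\right) \left(-30\right) = \left(-11 + 4\right) \left(-30\right) = \left(-7\right) \left(-30\right) = 210$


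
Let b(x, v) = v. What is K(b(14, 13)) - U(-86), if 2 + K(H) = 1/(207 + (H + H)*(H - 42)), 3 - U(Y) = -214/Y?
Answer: -59119/23521 ≈ -2.5135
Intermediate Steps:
U(Y) = 3 + 214/Y (U(Y) = 3 - (-214)/Y = 3 + 214/Y)
K(H) = -2 + 1/(207 + 2*H*(-42 + H)) (K(H) = -2 + 1/(207 + (H + H)*(H - 42)) = -2 + 1/(207 + (2*H)*(-42 + H)) = -2 + 1/(207 + 2*H*(-42 + H)))
K(b(14, 13)) - U(-86) = (-413 - 4*13² + 168*13)/(207 - 84*13 + 2*13²) - (3 + 214/(-86)) = (-413 - 4*169 + 2184)/(207 - 1092 + 2*169) - (3 + 214*(-1/86)) = (-413 - 676 + 2184)/(207 - 1092 + 338) - (3 - 107/43) = 1095/(-547) - 1*22/43 = -1/547*1095 - 22/43 = -1095/547 - 22/43 = -59119/23521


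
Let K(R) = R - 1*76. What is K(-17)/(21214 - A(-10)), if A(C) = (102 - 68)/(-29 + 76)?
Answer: -4371/997024 ≈ -0.0043840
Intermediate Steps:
A(C) = 34/47
K(R) = -76 + R (K(R) = R - 76 = -76 + R)
K(-17)/(21214 - A(-10)) = (-76 - 17)/(21214 - 1*34/47) = -93/(21214 - 34/47) = -93/997024/47 = -93*47/997024 = -4371/997024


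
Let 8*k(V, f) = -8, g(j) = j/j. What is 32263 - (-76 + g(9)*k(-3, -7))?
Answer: 32340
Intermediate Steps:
g(j) = 1
k(V, f) = -1 (k(V, f) = (⅛)*(-8) = -1)
32263 - (-76 + g(9)*k(-3, -7)) = 32263 - (-76 + 1*(-1)) = 32263 - (-76 - 1) = 32263 - 1*(-77) = 32263 + 77 = 32340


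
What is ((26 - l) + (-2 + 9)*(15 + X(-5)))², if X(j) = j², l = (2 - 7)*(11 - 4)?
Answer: 116281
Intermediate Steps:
l = -35 (l = -5*7 = -35)
((26 - l) + (-2 + 9)*(15 + X(-5)))² = ((26 - 1*(-35)) + (-2 + 9)*(15 + (-5)²))² = ((26 + 35) + 7*(15 + 25))² = (61 + 7*40)² = (61 + 280)² = 341² = 116281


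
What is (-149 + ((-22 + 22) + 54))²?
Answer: 9025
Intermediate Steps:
(-149 + ((-22 + 22) + 54))² = (-149 + (0 + 54))² = (-149 + 54)² = (-95)² = 9025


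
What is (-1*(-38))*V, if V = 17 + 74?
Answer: 3458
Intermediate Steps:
V = 91
(-1*(-38))*V = -1*(-38)*91 = 38*91 = 3458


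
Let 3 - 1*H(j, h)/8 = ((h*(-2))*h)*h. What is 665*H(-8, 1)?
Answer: 26600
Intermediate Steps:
H(j, h) = 24 + 16*h³ (H(j, h) = 24 - 8*(h*(-2))*h*h = 24 - 8*(-2*h)*h*h = 24 - 8*(-2*h²)*h = 24 - (-16)*h³ = 24 + 16*h³)
665*H(-8, 1) = 665*(24 + 16*1³) = 665*(24 + 16*1) = 665*(24 + 16) = 665*40 = 26600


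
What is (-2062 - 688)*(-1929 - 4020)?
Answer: 16359750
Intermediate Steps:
(-2062 - 688)*(-1929 - 4020) = -2750*(-5949) = 16359750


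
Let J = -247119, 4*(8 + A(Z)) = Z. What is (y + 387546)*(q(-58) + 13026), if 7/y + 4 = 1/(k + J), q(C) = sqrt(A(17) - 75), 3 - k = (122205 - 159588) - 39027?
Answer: 265154152313016/52525 + 396937353762*I*sqrt(35)/682825 ≈ 5.0481e+9 + 3.4391e+6*I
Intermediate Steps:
A(Z) = -8 + Z/4
k = 76413 (k = 3 - ((122205 - 159588) - 39027) = 3 - (-37383 - 39027) = 3 - 1*(-76410) = 3 + 76410 = 76413)
q(C) = 3*I*sqrt(35)/2 (q(C) = sqrt((-8 + (1/4)*17) - 75) = sqrt((-8 + 17/4) - 75) = sqrt(-15/4 - 75) = sqrt(-315/4) = 3*I*sqrt(35)/2)
y = -1194942/682825 (y = 7/(-4 + 1/(76413 - 247119)) = 7/(-4 + 1/(-170706)) = 7/(-4 - 1/170706) = 7/(-682825/170706) = 7*(-170706/682825) = -1194942/682825 ≈ -1.7500)
(y + 387546)*(q(-58) + 13026) = (-1194942/682825 + 387546)*(3*I*sqrt(35)/2 + 13026) = 264624902508*(13026 + 3*I*sqrt(35)/2)/682825 = 265154152313016/52525 + 396937353762*I*sqrt(35)/682825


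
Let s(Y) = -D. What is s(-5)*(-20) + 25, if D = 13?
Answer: 285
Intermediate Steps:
s(Y) = -13 (s(Y) = -1*13 = -13)
s(-5)*(-20) + 25 = -13*(-20) + 25 = 260 + 25 = 285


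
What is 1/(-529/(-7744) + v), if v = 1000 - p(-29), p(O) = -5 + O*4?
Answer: 7744/8681553 ≈ 0.00089201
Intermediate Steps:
p(O) = -5 + 4*O
v = 1121 (v = 1000 - (-5 + 4*(-29)) = 1000 - (-5 - 116) = 1000 - 1*(-121) = 1000 + 121 = 1121)
1/(-529/(-7744) + v) = 1/(-529/(-7744) + 1121) = 1/(-529*(-1/7744) + 1121) = 1/(529/7744 + 1121) = 1/(8681553/7744) = 7744/8681553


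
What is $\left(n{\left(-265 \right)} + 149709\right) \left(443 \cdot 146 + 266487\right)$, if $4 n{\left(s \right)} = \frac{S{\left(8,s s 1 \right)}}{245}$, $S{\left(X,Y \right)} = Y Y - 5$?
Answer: $\frac{84087188721880}{49} \approx 1.7161 \cdot 10^{12}$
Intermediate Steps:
$S{\left(X,Y \right)} = -5 + Y^{2}$ ($S{\left(X,Y \right)} = Y^{2} - 5 = -5 + Y^{2}$)
$n{\left(s \right)} = - \frac{1}{196} + \frac{s^{4}}{980}$ ($n{\left(s \right)} = \frac{\left(-5 + \left(s s 1\right)^{2}\right) \frac{1}{245}}{4} = \frac{\left(-5 + \left(s^{2} \cdot 1\right)^{2}\right) \frac{1}{245}}{4} = \frac{\left(-5 + \left(s^{2}\right)^{2}\right) \frac{1}{245}}{4} = \frac{\left(-5 + s^{4}\right) \frac{1}{245}}{4} = \frac{- \frac{1}{49} + \frac{s^{4}}{245}}{4} = - \frac{1}{196} + \frac{s^{4}}{980}$)
$\left(n{\left(-265 \right)} + 149709\right) \left(443 \cdot 146 + 266487\right) = \left(\left(- \frac{1}{196} + \frac{\left(-265\right)^{4}}{980}\right) + 149709\right) \left(443 \cdot 146 + 266487\right) = \left(\left(- \frac{1}{196} + \frac{1}{980} \cdot 4931550625\right) + 149709\right) \left(64678 + 266487\right) = \left(\left(- \frac{1}{196} + \frac{986310125}{196}\right) + 149709\right) 331165 = \left(\frac{246577531}{49} + 149709\right) 331165 = \frac{253913272}{49} \cdot 331165 = \frac{84087188721880}{49}$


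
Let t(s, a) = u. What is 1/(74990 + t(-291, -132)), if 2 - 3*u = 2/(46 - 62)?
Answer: 24/1799777 ≈ 1.3335e-5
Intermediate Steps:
u = 17/24 (u = 2/3 - 2/(3*(46 - 62)) = 2/3 - 2/(3*(-16)) = 2/3 - (-1)*2/48 = 2/3 - 1/3*(-1/8) = 2/3 + 1/24 = 17/24 ≈ 0.70833)
t(s, a) = 17/24
1/(74990 + t(-291, -132)) = 1/(74990 + 17/24) = 1/(1799777/24) = 24/1799777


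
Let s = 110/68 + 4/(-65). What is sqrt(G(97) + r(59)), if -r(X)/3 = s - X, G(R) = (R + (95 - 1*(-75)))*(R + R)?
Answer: sqrt(253828296930)/2210 ≈ 227.97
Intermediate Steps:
G(R) = 2*R*(170 + R) (G(R) = (R + (95 + 75))*(2*R) = (R + 170)*(2*R) = (170 + R)*(2*R) = 2*R*(170 + R))
s = 3439/2210 (s = 110*(1/68) + 4*(-1/65) = 55/34 - 4/65 = 3439/2210 ≈ 1.5561)
r(X) = -10317/2210 + 3*X (r(X) = -3*(3439/2210 - X) = -10317/2210 + 3*X)
sqrt(G(97) + r(59)) = sqrt(2*97*(170 + 97) + (-10317/2210 + 3*59)) = sqrt(2*97*267 + (-10317/2210 + 177)) = sqrt(51798 + 380853/2210) = sqrt(114854433/2210) = sqrt(253828296930)/2210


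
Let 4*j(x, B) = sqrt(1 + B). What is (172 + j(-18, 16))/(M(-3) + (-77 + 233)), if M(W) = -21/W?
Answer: 172/163 + sqrt(17)/652 ≈ 1.0615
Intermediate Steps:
j(x, B) = sqrt(1 + B)/4
(172 + j(-18, 16))/(M(-3) + (-77 + 233)) = (172 + sqrt(1 + 16)/4)/(-21/(-3) + (-77 + 233)) = (172 + sqrt(17)/4)/(-21*(-1/3) + 156) = (172 + sqrt(17)/4)/(7 + 156) = (172 + sqrt(17)/4)/163 = (172 + sqrt(17)/4)*(1/163) = 172/163 + sqrt(17)/652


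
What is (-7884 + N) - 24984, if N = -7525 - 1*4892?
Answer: -45285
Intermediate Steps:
N = -12417 (N = -7525 - 4892 = -12417)
(-7884 + N) - 24984 = (-7884 - 12417) - 24984 = -20301 - 24984 = -45285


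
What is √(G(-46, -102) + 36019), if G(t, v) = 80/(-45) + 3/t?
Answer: √685910738/138 ≈ 189.78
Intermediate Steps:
G(t, v) = -16/9 + 3/t (G(t, v) = 80*(-1/45) + 3/t = -16/9 + 3/t)
√(G(-46, -102) + 36019) = √((-16/9 + 3/(-46)) + 36019) = √((-16/9 + 3*(-1/46)) + 36019) = √((-16/9 - 3/46) + 36019) = √(-763/414 + 36019) = √(14911103/414) = √685910738/138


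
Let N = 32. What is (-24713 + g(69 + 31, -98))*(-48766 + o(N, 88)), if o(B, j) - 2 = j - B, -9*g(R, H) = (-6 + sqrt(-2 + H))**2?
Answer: 1203374436 - 649440*I ≈ 1.2034e+9 - 6.4944e+5*I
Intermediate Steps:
g(R, H) = -(-6 + sqrt(-2 + H))**2/9
o(B, j) = 2 + j - B (o(B, j) = 2 + (j - B) = 2 + j - B)
(-24713 + g(69 + 31, -98))*(-48766 + o(N, 88)) = (-24713 - (-6 + sqrt(-2 - 98))**2/9)*(-48766 + (2 + 88 - 1*32)) = (-24713 - (-6 + sqrt(-100))**2/9)*(-48766 + (2 + 88 - 32)) = (-24713 - (-6 + 10*I)**2/9)*(-48766 + 58) = (-24713 - (-6 + 10*I)**2/9)*(-48708) = 1203720804 + 5412*(-6 + 10*I)**2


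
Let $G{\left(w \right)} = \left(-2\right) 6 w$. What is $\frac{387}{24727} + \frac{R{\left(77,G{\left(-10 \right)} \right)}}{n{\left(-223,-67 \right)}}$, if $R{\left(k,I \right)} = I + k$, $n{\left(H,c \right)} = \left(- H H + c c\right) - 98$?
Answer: $\frac{12674587}{1121072726} \approx 0.011306$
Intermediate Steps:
$n{\left(H,c \right)} = -98 + c^{2} - H^{2}$ ($n{\left(H,c \right)} = \left(- H^{2} + c^{2}\right) - 98 = \left(c^{2} - H^{2}\right) - 98 = -98 + c^{2} - H^{2}$)
$G{\left(w \right)} = - 12 w$
$\frac{387}{24727} + \frac{R{\left(77,G{\left(-10 \right)} \right)}}{n{\left(-223,-67 \right)}} = \frac{387}{24727} + \frac{\left(-12\right) \left(-10\right) + 77}{-98 + \left(-67\right)^{2} - \left(-223\right)^{2}} = 387 \cdot \frac{1}{24727} + \frac{120 + 77}{-98 + 4489 - 49729} = \frac{387}{24727} + \frac{197}{-98 + 4489 - 49729} = \frac{387}{24727} + \frac{197}{-45338} = \frac{387}{24727} + 197 \left(- \frac{1}{45338}\right) = \frac{387}{24727} - \frac{197}{45338} = \frac{12674587}{1121072726}$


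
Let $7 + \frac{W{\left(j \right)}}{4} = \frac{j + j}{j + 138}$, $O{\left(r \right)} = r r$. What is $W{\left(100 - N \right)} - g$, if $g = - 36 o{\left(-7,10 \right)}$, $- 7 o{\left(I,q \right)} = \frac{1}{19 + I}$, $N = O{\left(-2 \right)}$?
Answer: $- \frac{6865}{273} \approx -25.147$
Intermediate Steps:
$O{\left(r \right)} = r^{2}$
$N = 4$ ($N = \left(-2\right)^{2} = 4$)
$o{\left(I,q \right)} = - \frac{1}{7 \left(19 + I\right)}$
$W{\left(j \right)} = -28 + \frac{8 j}{138 + j}$ ($W{\left(j \right)} = -28 + 4 \frac{j + j}{j + 138} = -28 + 4 \frac{2 j}{138 + j} = -28 + \frac{8 j}{138 + j}$)
$g = \frac{3}{7}$ ($g = - 36 \left(- \frac{1}{133 + 7 \left(-7\right)}\right) = - 36 \left(- \frac{1}{133 - 49}\right) = - 36 \left(- \frac{1}{84}\right) = - 36 \left(\left(-1\right) \frac{1}{84}\right) = \left(-36\right) \left(- \frac{1}{84}\right) = \frac{3}{7} \approx 0.42857$)
$W{\left(100 - N \right)} - g = \frac{4 \left(-966 - 5 \left(100 - 4\right)\right)}{138 + \left(100 - 4\right)} - \frac{3}{7} = \frac{4 \left(-966 - 480\right)}{138 + 96} - \frac{3}{7} = \frac{4 \left(-966 - 480\right)}{234} - \frac{3}{7} = 4 \cdot \frac{1}{234} \left(-1446\right) - \frac{3}{7} = - \frac{964}{39} - \frac{3}{7} = - \frac{6865}{273}$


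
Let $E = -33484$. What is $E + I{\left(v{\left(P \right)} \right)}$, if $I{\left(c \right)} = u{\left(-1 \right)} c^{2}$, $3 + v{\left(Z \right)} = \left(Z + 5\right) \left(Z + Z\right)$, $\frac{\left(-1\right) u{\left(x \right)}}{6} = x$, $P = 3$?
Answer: $-21334$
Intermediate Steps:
$u{\left(x \right)} = - 6 x$
$v{\left(Z \right)} = -3 + 2 Z \left(5 + Z\right)$ ($v{\left(Z \right)} = -3 + \left(Z + 5\right) \left(Z + Z\right) = -3 + \left(5 + Z\right) 2 Z = -3 + 2 Z \left(5 + Z\right)$)
$I{\left(c \right)} = 6 c^{2}$ ($I{\left(c \right)} = \left(-6\right) \left(-1\right) c^{2} = 6 c^{2}$)
$E + I{\left(v{\left(P \right)} \right)} = -33484 + 6 \left(-3 + 2 \cdot 3^{2} + 10 \cdot 3\right)^{2} = -33484 + 6 \left(-3 + 2 \cdot 9 + 30\right)^{2} = -33484 + 6 \left(-3 + 18 + 30\right)^{2} = -33484 + 6 \cdot 45^{2} = -33484 + 6 \cdot 2025 = -33484 + 12150 = -21334$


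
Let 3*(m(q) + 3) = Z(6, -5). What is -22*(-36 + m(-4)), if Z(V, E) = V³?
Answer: -726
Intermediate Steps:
m(q) = 69 (m(q) = -3 + (⅓)*6³ = -3 + (⅓)*216 = -3 + 72 = 69)
-22*(-36 + m(-4)) = -22*(-36 + 69) = -22*33 = -726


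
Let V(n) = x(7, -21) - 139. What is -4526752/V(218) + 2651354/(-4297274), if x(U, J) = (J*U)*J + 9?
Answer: -9730266863913/6353519609 ≈ -1531.5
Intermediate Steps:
x(U, J) = 9 + U*J² (x(U, J) = U*J² + 9 = 9 + U*J²)
V(n) = 2957 (V(n) = (9 + 7*(-21)²) - 139 = (9 + 7*441) - 139 = (9 + 3087) - 139 = 3096 - 139 = 2957)
-4526752/V(218) + 2651354/(-4297274) = -4526752/2957 + 2651354/(-4297274) = -4526752*1/2957 + 2651354*(-1/4297274) = -4526752/2957 - 1325677/2148637 = -9730266863913/6353519609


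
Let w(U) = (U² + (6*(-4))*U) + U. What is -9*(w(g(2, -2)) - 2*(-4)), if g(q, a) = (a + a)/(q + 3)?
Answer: -6084/25 ≈ -243.36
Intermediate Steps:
g(q, a) = 2*a/(3 + q) (g(q, a) = (2*a)/(3 + q) = 2*a/(3 + q))
w(U) = U² - 23*U (w(U) = (U² - 24*U) + U = U² - 23*U)
-9*(w(g(2, -2)) - 2*(-4)) = -9*((2*(-2)/(3 + 2))*(-23 + 2*(-2)/(3 + 2)) - 2*(-4)) = -9*((2*(-2)/5)*(-23 + 2*(-2)/5) + 8) = -9*((2*(-2)*(⅕))*(-23 + 2*(-2)*(⅕)) + 8) = -9*(-4*(-23 - ⅘)/5 + 8) = -9*(-⅘*(-119/5) + 8) = -9*(476/25 + 8) = -9*676/25 = -6084/25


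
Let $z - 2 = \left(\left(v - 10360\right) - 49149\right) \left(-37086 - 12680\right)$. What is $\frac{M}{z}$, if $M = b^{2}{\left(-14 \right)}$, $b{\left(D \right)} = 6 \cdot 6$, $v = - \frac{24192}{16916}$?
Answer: $\frac{342549}{782786860622} \approx 4.376 \cdot 10^{-7}$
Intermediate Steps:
$v = - \frac{6048}{4229}$ ($v = \left(-24192\right) \frac{1}{16916} = - \frac{6048}{4229} \approx -1.4301$)
$b{\left(D \right)} = 36$
$M = 1296$ ($M = 36^{2} = 1296$)
$z = \frac{12524589769952}{4229}$ ($z = 2 + \left(\left(- \frac{6048}{4229} - 10360\right) - 49149\right) \left(-37086 - 12680\right) = 2 + \left(- \frac{43818488}{4229} - 49149\right) \left(-49766\right) = 2 - - \frac{12524589761494}{4229} = 2 + \frac{12524589761494}{4229} = \frac{12524589769952}{4229} \approx 2.9616 \cdot 10^{9}$)
$\frac{M}{z} = \frac{1296}{\frac{12524589769952}{4229}} = 1296 \cdot \frac{4229}{12524589769952} = \frac{342549}{782786860622}$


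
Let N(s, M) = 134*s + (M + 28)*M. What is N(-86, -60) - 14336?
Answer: -23940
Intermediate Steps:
N(s, M) = 134*s + M*(28 + M) (N(s, M) = 134*s + (28 + M)*M = 134*s + M*(28 + M))
N(-86, -60) - 14336 = ((-60)² + 28*(-60) + 134*(-86)) - 14336 = (3600 - 1680 - 11524) - 14336 = -9604 - 14336 = -23940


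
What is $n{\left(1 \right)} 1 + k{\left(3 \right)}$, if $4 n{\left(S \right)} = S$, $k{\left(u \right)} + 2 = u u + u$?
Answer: $\frac{41}{4} \approx 10.25$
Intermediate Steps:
$k{\left(u \right)} = -2 + u + u^{2}$ ($k{\left(u \right)} = -2 + \left(u u + u\right) = -2 + \left(u^{2} + u\right) = -2 + \left(u + u^{2}\right) = -2 + u + u^{2}$)
$n{\left(S \right)} = \frac{S}{4}$
$n{\left(1 \right)} 1 + k{\left(3 \right)} = \frac{1}{4} \cdot 1 \cdot 1 + \left(-2 + 3 + 3^{2}\right) = \frac{1}{4} \cdot 1 + \left(-2 + 3 + 9\right) = \frac{1}{4} + 10 = \frac{41}{4}$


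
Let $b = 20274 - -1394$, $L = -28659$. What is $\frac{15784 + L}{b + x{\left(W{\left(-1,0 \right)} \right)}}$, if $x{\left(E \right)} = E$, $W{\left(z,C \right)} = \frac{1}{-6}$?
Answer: $- \frac{77250}{130007} \approx -0.5942$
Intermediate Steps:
$W{\left(z,C \right)} = - \frac{1}{6}$
$b = 21668$ ($b = 20274 + 1394 = 21668$)
$\frac{15784 + L}{b + x{\left(W{\left(-1,0 \right)} \right)}} = \frac{15784 - 28659}{21668 - \frac{1}{6}} = - \frac{12875}{\frac{130007}{6}} = \left(-12875\right) \frac{6}{130007} = - \frac{77250}{130007}$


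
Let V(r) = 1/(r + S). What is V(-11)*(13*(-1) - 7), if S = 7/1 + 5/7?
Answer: 140/23 ≈ 6.0870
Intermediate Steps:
S = 54/7 (S = 7*1 + 5*(⅐) = 7 + 5/7 = 54/7 ≈ 7.7143)
V(r) = 1/(54/7 + r) (V(r) = 1/(r + 54/7) = 1/(54/7 + r))
V(-11)*(13*(-1) - 7) = (7/(54 + 7*(-11)))*(13*(-1) - 7) = (7/(54 - 77))*(-13 - 7) = (7/(-23))*(-20) = (7*(-1/23))*(-20) = -7/23*(-20) = 140/23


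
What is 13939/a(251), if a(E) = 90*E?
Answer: 13939/22590 ≈ 0.61704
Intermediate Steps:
13939/a(251) = 13939/((90*251)) = 13939/22590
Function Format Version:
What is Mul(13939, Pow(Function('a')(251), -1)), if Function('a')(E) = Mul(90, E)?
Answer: Rational(13939, 22590) ≈ 0.61704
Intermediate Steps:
Mul(13939, Pow(Function('a')(251), -1)) = Mul(13939, Pow(Mul(90, 251), -1)) = Mul(13939, Pow(22590, -1)) = Mul(13939, Rational(1, 22590)) = Rational(13939, 22590)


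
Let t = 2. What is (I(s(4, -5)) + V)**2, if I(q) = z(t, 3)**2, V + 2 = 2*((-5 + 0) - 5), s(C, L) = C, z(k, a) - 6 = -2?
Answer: 36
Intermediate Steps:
z(k, a) = 4 (z(k, a) = 6 - 2 = 4)
V = -22 (V = -2 + 2*((-5 + 0) - 5) = -2 + 2*(-5 - 5) = -2 + 2*(-10) = -2 - 20 = -22)
I(q) = 16 (I(q) = 4**2 = 16)
(I(s(4, -5)) + V)**2 = (16 - 22)**2 = (-6)**2 = 36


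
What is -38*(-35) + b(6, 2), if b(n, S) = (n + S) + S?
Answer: 1340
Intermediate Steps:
b(n, S) = n + 2*S (b(n, S) = (S + n) + S = n + 2*S)
-38*(-35) + b(6, 2) = -38*(-35) + (6 + 2*2) = 1330 + (6 + 4) = 1330 + 10 = 1340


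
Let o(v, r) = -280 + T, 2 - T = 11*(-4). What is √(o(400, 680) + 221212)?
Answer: √220978 ≈ 470.08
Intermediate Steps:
T = 46 (T = 2 - 11*(-4) = 2 - 1*(-44) = 2 + 44 = 46)
o(v, r) = -234 (o(v, r) = -280 + 46 = -234)
√(o(400, 680) + 221212) = √(-234 + 221212) = √220978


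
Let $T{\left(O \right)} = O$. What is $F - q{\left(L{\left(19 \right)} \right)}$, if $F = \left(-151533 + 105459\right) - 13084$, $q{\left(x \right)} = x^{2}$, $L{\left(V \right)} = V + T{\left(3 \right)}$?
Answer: $-59642$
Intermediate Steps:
$L{\left(V \right)} = 3 + V$ ($L{\left(V \right)} = V + 3 = 3 + V$)
$F = -59158$ ($F = -46074 - 13084 = -59158$)
$F - q{\left(L{\left(19 \right)} \right)} = -59158 - \left(3 + 19\right)^{2} = -59158 - 22^{2} = -59158 - 484 = -59642$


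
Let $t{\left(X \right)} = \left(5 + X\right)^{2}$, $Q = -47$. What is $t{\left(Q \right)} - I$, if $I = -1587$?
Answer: $3351$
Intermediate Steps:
$t{\left(Q \right)} - I = \left(5 - 47\right)^{2} - -1587 = \left(-42\right)^{2} + 1587 = 1764 + 1587 = 3351$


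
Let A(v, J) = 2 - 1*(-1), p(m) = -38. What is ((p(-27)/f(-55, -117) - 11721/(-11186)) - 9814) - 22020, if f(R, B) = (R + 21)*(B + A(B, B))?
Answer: -534125269/16779 ≈ -31833.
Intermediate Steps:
A(v, J) = 3 (A(v, J) = 2 + 1 = 3)
f(R, B) = (3 + B)*(21 + R) (f(R, B) = (R + 21)*(B + 3) = (21 + R)*(3 + B) = (3 + B)*(21 + R))
((p(-27)/f(-55, -117) - 11721/(-11186)) - 9814) - 22020 = ((-38/(63 + 3*(-55) + 21*(-117) - 117*(-55)) - 11721/(-11186)) - 9814) - 22020 = ((-38/(63 - 165 - 2457 + 6435) - 11721*(-1/11186)) - 9814) - 22020 = ((-38/3876 + 11721/11186) - 9814) - 22020 = ((-38*1/3876 + 11721/11186) - 9814) - 22020 = ((-1/102 + 11721/11186) - 9814) - 22020 = (17417/16779 - 9814) - 22020 = -164651689/16779 - 22020 = -534125269/16779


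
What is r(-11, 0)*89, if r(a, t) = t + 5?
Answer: 445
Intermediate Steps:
r(a, t) = 5 + t
r(-11, 0)*89 = (5 + 0)*89 = 5*89 = 445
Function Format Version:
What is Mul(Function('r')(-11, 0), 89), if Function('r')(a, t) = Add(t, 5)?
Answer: 445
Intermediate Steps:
Function('r')(a, t) = Add(5, t)
Mul(Function('r')(-11, 0), 89) = Mul(Add(5, 0), 89) = Mul(5, 89) = 445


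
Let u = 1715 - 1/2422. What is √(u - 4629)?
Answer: I*√17093771198/2422 ≈ 53.982*I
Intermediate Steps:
u = 4153729/2422 (u = 1715 - 1*1/2422 = 1715 - 1/2422 = 4153729/2422 ≈ 1715.0)
√(u - 4629) = √(4153729/2422 - 4629) = √(-7057709/2422) = I*√17093771198/2422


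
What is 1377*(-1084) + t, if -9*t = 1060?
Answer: -13435072/9 ≈ -1.4928e+6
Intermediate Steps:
t = -1060/9 (t = -1/9*1060 = -1060/9 ≈ -117.78)
1377*(-1084) + t = 1377*(-1084) - 1060/9 = -1492668 - 1060/9 = -13435072/9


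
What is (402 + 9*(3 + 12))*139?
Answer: 74643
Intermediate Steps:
(402 + 9*(3 + 12))*139 = (402 + 9*15)*139 = (402 + 135)*139 = 537*139 = 74643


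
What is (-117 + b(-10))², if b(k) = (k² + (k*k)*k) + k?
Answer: 1054729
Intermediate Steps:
b(k) = k + k² + k³ (b(k) = (k² + k²*k) + k = (k² + k³) + k = k + k² + k³)
(-117 + b(-10))² = (-117 - 10*(1 - 10 + (-10)²))² = (-117 - 10*(1 - 10 + 100))² = (-117 - 10*91)² = (-117 - 910)² = (-1027)² = 1054729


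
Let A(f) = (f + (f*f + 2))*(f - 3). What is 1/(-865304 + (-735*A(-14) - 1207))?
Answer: 1/1432569 ≈ 6.9805e-7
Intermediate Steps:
A(f) = (-3 + f)*(2 + f + f**2) (A(f) = (f + (f**2 + 2))*(-3 + f) = (f + (2 + f**2))*(-3 + f) = (2 + f + f**2)*(-3 + f) = (-3 + f)*(2 + f + f**2))
1/(-865304 + (-735*A(-14) - 1207)) = 1/(-865304 + (-735*(-6 + (-14)**3 - 1*(-14) - 2*(-14)**2) - 1207)) = 1/(-865304 + (-735*(-6 - 2744 + 14 - 2*196) - 1207)) = 1/(-865304 + (-735*(-6 - 2744 + 14 - 392) - 1207)) = 1/(-865304 + (-735*(-3128) - 1207)) = 1/(-865304 + (2299080 - 1207)) = 1/(-865304 + 2297873) = 1/1432569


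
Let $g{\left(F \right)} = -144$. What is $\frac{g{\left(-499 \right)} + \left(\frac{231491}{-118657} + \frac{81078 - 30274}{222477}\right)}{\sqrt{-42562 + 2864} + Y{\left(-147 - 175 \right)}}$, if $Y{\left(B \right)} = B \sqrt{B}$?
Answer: $- \frac{3846850460995 i}{- 26398453389 \sqrt{39698} + 8500301991258 \sqrt{322}} \approx - 0.026121 i$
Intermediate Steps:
$Y{\left(B \right)} = B^{\frac{3}{2}}$
$\frac{g{\left(-499 \right)} + \left(\frac{231491}{-118657} + \frac{81078 - 30274}{222477}\right)}{\sqrt{-42562 + 2864} + Y{\left(-147 - 175 \right)}} = \frac{-144 + \left(\frac{231491}{-118657} + \frac{81078 - 30274}{222477}\right)}{\sqrt{-42562 + 2864} + \left(-147 - 175\right)^{\frac{3}{2}}} = \frac{-144 + \left(231491 \left(- \frac{1}{118657}\right) + 50804 \cdot \frac{1}{222477}\right)}{\sqrt{-39698} + \left(-147 - 175\right)^{\frac{3}{2}}} = \frac{-144 + \left(- \frac{231491}{118657} + \frac{50804}{222477}\right)}{i \sqrt{39698} + \left(-322\right)^{\frac{3}{2}}} = \frac{-144 - \frac{45473172979}{26398453389}}{i \sqrt{39698} - 322 i \sqrt{322}} = - \frac{3846850460995}{26398453389 \left(i \sqrt{39698} - 322 i \sqrt{322}\right)}$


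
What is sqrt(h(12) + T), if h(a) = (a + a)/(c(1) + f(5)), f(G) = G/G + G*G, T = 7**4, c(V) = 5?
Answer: sqrt(2308105)/31 ≈ 49.008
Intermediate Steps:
T = 2401
f(G) = 1 + G**2
h(a) = 2*a/31 (h(a) = (a + a)/(5 + (1 + 5**2)) = (2*a)/(5 + (1 + 25)) = (2*a)/(5 + 26) = (2*a)/31 = (2*a)*(1/31) = 2*a/31)
sqrt(h(12) + T) = sqrt((2/31)*12 + 2401) = sqrt(24/31 + 2401) = sqrt(74455/31) = sqrt(2308105)/31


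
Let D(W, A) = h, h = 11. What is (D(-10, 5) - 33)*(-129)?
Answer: 2838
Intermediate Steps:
D(W, A) = 11
(D(-10, 5) - 33)*(-129) = (11 - 33)*(-129) = -22*(-129) = 2838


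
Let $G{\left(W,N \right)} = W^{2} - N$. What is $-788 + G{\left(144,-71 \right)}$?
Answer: $20019$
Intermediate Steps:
$-788 + G{\left(144,-71 \right)} = -788 - \left(-71 - 144^{2}\right) = -788 + \left(20736 + 71\right) = -788 + 20807 = 20019$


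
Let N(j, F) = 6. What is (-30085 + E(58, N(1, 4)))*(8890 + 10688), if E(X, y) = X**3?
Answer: 3230898606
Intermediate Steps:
(-30085 + E(58, N(1, 4)))*(8890 + 10688) = (-30085 + 58**3)*(8890 + 10688) = (-30085 + 195112)*19578 = 165027*19578 = 3230898606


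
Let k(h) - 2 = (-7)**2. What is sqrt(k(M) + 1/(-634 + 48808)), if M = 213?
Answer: 25*sqrt(189371994)/48174 ≈ 7.1414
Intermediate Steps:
k(h) = 51 (k(h) = 2 + (-7)**2 = 2 + 49 = 51)
sqrt(k(M) + 1/(-634 + 48808)) = sqrt(51 + 1/(-634 + 48808)) = sqrt(51 + 1/48174) = sqrt(2456875/48174) = 25*sqrt(189371994)/48174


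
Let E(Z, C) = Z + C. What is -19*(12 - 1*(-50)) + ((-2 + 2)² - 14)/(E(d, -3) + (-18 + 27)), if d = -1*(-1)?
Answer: -1180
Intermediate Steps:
d = 1
E(Z, C) = C + Z
-19*(12 - 1*(-50)) + ((-2 + 2)² - 14)/(E(d, -3) + (-18 + 27)) = -19*(12 - 1*(-50)) + ((-2 + 2)² - 14)/((-3 + 1) + (-18 + 27)) = -19*(12 + 50) + (0² - 14)/(-2 + 9) = -19*62 + (0 - 14)/7 = -1178 - 14*⅐ = -1178 - 2 = -1180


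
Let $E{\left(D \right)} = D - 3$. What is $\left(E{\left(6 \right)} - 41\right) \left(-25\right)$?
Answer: $950$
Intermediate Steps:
$E{\left(D \right)} = -3 + D$
$\left(E{\left(6 \right)} - 41\right) \left(-25\right) = \left(\left(-3 + 6\right) - 41\right) \left(-25\right) = \left(3 - 41\right) \left(-25\right) = \left(-38\right) \left(-25\right) = 950$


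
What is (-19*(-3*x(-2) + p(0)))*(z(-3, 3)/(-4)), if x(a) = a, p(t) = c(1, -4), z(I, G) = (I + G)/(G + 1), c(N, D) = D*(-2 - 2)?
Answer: 0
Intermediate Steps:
c(N, D) = -4*D (c(N, D) = D*(-4) = -4*D)
z(I, G) = (G + I)/(1 + G)
p(t) = 16 (p(t) = -4*(-4) = 16)
(-19*(-3*x(-2) + p(0)))*(z(-3, 3)/(-4)) = (-19*(-3*(-2) + 16))*(((3 - 3)/(1 + 3))/(-4)) = (-19*(6 + 16))*((0/4)*(-¼)) = (-19*22)*(((¼)*0)*(-¼)) = -0*(-1)/4 = -418*0 = 0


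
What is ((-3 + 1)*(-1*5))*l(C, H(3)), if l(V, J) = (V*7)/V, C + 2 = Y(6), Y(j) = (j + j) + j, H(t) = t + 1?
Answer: 70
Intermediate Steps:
H(t) = 1 + t
Y(j) = 3*j (Y(j) = 2*j + j = 3*j)
C = 16 (C = -2 + 3*6 = -2 + 18 = 16)
l(V, J) = 7 (l(V, J) = (7*V)/V = 7)
((-3 + 1)*(-1*5))*l(C, H(3)) = ((-3 + 1)*(-1*5))*7 = -2*(-5)*7 = 10*7 = 70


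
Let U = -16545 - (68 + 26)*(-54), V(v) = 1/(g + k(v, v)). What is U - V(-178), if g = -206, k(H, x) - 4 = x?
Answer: -4358219/380 ≈ -11469.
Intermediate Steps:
k(H, x) = 4 + x
V(v) = 1/(-202 + v) (V(v) = 1/(-206 + (4 + v)) = 1/(-202 + v))
U = -11469 (U = -16545 - 94*(-54) = -16545 - 1*(-5076) = -16545 + 5076 = -11469)
U - V(-178) = -11469 - 1/(-202 - 178) = -11469 - 1/(-380) = -11469 - 1*(-1/380) = -11469 + 1/380 = -4358219/380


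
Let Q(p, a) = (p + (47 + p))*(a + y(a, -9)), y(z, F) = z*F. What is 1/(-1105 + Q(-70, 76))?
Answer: 1/55439 ≈ 1.8038e-5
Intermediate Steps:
y(z, F) = F*z
Q(p, a) = -8*a*(47 + 2*p) (Q(p, a) = (p + (47 + p))*(a - 9*a) = (47 + 2*p)*(-8*a) = -8*a*(47 + 2*p))
1/(-1105 + Q(-70, 76)) = 1/(-1105 + 8*76*(-47 - 2*(-70))) = 1/(-1105 + 8*76*(-47 + 140)) = 1/(-1105 + 8*76*93) = 1/(-1105 + 56544) = 1/55439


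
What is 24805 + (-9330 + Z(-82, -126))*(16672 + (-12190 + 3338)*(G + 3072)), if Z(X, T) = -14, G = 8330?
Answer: 942938871013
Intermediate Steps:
24805 + (-9330 + Z(-82, -126))*(16672 + (-12190 + 3338)*(G + 3072)) = 24805 + (-9330 - 14)*(16672 + (-12190 + 3338)*(8330 + 3072)) = 24805 - 9344*(16672 - 8852*11402) = 24805 - 9344*(16672 - 100930504) = 24805 - 9344*(-100913832) = 24805 + 942938846208 = 942938871013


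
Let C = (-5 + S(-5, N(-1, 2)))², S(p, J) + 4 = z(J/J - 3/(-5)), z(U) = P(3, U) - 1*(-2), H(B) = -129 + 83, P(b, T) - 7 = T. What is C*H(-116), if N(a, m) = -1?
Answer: -2944/25 ≈ -117.76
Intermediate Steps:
P(b, T) = 7 + T
H(B) = -46
z(U) = 9 + U (z(U) = (7 + U) - 1*(-2) = (7 + U) + 2 = 9 + U)
S(p, J) = 33/5 (S(p, J) = -4 + (9 + (J/J - 3/(-5))) = -4 + (9 + (1 - 3*(-⅕))) = -4 + (9 + (1 + ⅗)) = -4 + (9 + 8/5) = -4 + 53/5 = 33/5)
C = 64/25 (C = (-5 + 33/5)² = (8/5)² = 64/25 ≈ 2.5600)
C*H(-116) = (64/25)*(-46) = -2944/25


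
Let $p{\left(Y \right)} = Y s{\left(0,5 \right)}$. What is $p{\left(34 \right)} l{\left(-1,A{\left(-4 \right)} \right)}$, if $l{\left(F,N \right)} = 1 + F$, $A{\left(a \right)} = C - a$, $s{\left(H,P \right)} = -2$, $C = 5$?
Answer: $0$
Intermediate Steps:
$A{\left(a \right)} = 5 - a$
$p{\left(Y \right)} = - 2 Y$ ($p{\left(Y \right)} = Y \left(-2\right) = - 2 Y$)
$p{\left(34 \right)} l{\left(-1,A{\left(-4 \right)} \right)} = \left(-2\right) 34 \left(1 - 1\right) = \left(-68\right) 0 = 0$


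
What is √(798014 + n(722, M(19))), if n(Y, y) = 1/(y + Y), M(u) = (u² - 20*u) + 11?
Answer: √406824345858/714 ≈ 893.32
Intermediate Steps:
M(u) = 11 + u² - 20*u
n(Y, y) = 1/(Y + y)
√(798014 + n(722, M(19))) = √(798014 + 1/(722 + (11 + 19² - 20*19))) = √(798014 + 1/(722 + (11 + 361 - 380))) = √(798014 + 1/(722 - 8)) = √(798014 + 1/714) = √(569781997/714) = √406824345858/714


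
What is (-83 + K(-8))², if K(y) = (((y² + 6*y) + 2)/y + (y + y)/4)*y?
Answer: 1089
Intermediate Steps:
K(y) = y*(y/2 + (2 + y² + 6*y)/y) (K(y) = ((2 + y² + 6*y)/y + (2*y)*(¼))*y = ((2 + y² + 6*y)/y + y/2)*y = (y/2 + (2 + y² + 6*y)/y)*y = y*(y/2 + (2 + y² + 6*y)/y))
(-83 + K(-8))² = (-83 + (2 + 6*(-8) + (3/2)*(-8)²))² = (-83 + (2 - 48 + (3/2)*64))² = (-83 + (2 - 48 + 96))² = (-83 + 50)² = (-33)² = 1089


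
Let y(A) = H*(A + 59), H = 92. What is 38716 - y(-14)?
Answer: 34576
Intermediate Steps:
y(A) = 5428 + 92*A (y(A) = 92*(A + 59) = 92*(59 + A) = 5428 + 92*A)
38716 - y(-14) = 38716 - (5428 + 92*(-14)) = 38716 - (5428 - 1288) = 38716 - 1*4140 = 38716 - 4140 = 34576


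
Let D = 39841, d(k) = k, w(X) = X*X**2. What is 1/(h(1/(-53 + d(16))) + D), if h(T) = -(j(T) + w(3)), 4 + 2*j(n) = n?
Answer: 74/2946385 ≈ 2.5116e-5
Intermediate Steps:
j(n) = -2 + n/2
w(X) = X**3
h(T) = -25 - T/2 (h(T) = -((-2 + T/2) + 3**3) = -((-2 + T/2) + 27) = -(25 + T/2) = -25 - T/2)
1/(h(1/(-53 + d(16))) + D) = 1/((-25 - 1/(2*(-53 + 16))) + 39841) = 1/((-25 - 1/2/(-37)) + 39841) = 1/((-25 - 1/2*(-1/37)) + 39841) = 1/((-25 + 1/74) + 39841) = 1/(-1849/74 + 39841) = 1/(2946385/74) = 74/2946385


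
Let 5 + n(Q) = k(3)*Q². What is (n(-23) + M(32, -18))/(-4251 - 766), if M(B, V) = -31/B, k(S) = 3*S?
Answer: -152161/160544 ≈ -0.94778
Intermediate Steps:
n(Q) = -5 + 9*Q² (n(Q) = -5 + (3*3)*Q² = -5 + 9*Q²)
(n(-23) + M(32, -18))/(-4251 - 766) = ((-5 + 9*(-23)²) - 31/32)/(-4251 - 766) = ((-5 + 9*529) - 31*1/32)/(-5017) = ((-5 + 4761) - 31/32)*(-1/5017) = (4756 - 31/32)*(-1/5017) = (152161/32)*(-1/5017) = -152161/160544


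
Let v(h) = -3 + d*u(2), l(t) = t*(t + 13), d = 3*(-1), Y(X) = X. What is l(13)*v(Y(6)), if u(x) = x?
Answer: -3042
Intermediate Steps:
d = -3
l(t) = t*(13 + t)
v(h) = -9 (v(h) = -3 - 3*2 = -3 - 6 = -9)
l(13)*v(Y(6)) = (13*(13 + 13))*(-9) = (13*26)*(-9) = 338*(-9) = -3042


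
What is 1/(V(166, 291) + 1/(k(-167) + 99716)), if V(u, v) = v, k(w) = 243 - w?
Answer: 100126/29136667 ≈ 0.0034364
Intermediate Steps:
1/(V(166, 291) + 1/(k(-167) + 99716)) = 1/(291 + 1/((243 - 1*(-167)) + 99716)) = 1/(291 + 1/((243 + 167) + 99716)) = 1/(291 + 1/(410 + 99716)) = 1/(291 + 1/100126) = 1/(29136667/100126) = 100126/29136667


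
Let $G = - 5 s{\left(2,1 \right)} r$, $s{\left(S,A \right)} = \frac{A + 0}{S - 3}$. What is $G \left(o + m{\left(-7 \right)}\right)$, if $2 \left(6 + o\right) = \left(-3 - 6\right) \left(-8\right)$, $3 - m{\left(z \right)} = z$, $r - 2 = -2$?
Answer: $0$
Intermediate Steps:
$r = 0$ ($r = 2 - 2 = 0$)
$m{\left(z \right)} = 3 - z$
$o = 30$ ($o = -6 + \frac{\left(-3 - 6\right) \left(-8\right)}{2} = -6 + \frac{\left(-9\right) \left(-8\right)}{2} = -6 + \frac{1}{2} \cdot 72 = -6 + 36 = 30$)
$s{\left(S,A \right)} = \frac{A}{-3 + S}$
$G = 0$ ($G = - 5 \cdot 1 \frac{1}{-3 + 2} \cdot 0 = - 5 \cdot 1 \frac{1}{-1} \cdot 0 = - 5 \cdot 1 \left(-1\right) 0 = \left(-5\right) \left(-1\right) 0 = 5 \cdot 0 = 0$)
$G \left(o + m{\left(-7 \right)}\right) = 0 \left(30 + \left(3 - -7\right)\right) = 0 \left(30 + \left(3 + 7\right)\right) = 0 \left(30 + 10\right) = 0 \cdot 40 = 0$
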